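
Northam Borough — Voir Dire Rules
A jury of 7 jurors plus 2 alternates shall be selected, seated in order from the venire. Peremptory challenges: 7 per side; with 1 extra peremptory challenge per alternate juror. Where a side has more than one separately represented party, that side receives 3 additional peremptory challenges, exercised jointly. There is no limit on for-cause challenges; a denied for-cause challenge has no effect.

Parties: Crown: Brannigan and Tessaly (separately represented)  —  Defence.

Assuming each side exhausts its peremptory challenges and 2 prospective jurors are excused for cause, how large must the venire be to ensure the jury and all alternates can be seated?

Seats to fill: 7 + 2 alternates = 9.
Peremptories — Crown: 7 + 1×2 + 3 = 12; Defence: 7 + 1×2 = 9; total 21.
For-cause removals: 2.
Minimum venire: 9 + 21 + 2 = 32.

32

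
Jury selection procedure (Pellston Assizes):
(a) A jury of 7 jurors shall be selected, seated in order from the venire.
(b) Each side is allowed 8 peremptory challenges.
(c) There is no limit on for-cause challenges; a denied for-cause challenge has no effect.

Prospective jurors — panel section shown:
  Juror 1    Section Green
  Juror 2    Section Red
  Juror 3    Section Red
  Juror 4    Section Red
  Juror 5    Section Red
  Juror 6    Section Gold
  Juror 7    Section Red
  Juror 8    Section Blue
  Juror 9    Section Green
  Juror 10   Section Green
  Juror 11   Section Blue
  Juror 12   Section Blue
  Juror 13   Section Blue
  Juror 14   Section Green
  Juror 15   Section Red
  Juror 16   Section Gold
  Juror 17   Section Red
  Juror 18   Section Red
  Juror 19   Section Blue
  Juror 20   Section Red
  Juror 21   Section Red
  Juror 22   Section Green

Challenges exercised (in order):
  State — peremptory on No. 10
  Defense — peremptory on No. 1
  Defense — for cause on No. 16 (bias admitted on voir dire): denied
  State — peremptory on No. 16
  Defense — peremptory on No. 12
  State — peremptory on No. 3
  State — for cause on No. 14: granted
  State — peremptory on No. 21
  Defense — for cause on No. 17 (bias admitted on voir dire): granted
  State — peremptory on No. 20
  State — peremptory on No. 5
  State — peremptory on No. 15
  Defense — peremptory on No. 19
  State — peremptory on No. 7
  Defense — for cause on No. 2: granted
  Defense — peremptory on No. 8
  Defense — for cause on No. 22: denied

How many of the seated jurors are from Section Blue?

2

Removed: #1, #2, #3, #5, #7, #8, #10, #12, #14, #15, #16, #17, #19, #20, #21.
Seated jurors 1–7: #4, #6, #9, #11, #13, #18, #22.
Of those, in Section Blue: #11, #13 → 2.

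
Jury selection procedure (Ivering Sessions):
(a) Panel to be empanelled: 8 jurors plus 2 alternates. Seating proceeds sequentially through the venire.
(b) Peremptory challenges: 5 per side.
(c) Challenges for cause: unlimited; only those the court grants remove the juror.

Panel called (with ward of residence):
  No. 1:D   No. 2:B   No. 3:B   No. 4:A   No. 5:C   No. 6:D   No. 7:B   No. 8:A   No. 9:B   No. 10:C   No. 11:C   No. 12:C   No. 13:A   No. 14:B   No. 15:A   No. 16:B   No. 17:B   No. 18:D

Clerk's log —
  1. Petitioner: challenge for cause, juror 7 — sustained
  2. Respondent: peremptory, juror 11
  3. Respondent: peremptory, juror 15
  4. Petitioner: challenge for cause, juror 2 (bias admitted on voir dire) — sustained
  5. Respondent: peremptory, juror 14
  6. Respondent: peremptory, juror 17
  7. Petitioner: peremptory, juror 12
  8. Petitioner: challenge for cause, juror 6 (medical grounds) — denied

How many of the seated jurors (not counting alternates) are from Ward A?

Removed: #2, #7, #11, #12, #14, #15, #17.
Seated jurors 1–8: #1, #3, #4, #5, #6, #8, #9, #10 (alternates #13, #16 not counted).
Of those, in Ward A: #4, #8 → 2.

2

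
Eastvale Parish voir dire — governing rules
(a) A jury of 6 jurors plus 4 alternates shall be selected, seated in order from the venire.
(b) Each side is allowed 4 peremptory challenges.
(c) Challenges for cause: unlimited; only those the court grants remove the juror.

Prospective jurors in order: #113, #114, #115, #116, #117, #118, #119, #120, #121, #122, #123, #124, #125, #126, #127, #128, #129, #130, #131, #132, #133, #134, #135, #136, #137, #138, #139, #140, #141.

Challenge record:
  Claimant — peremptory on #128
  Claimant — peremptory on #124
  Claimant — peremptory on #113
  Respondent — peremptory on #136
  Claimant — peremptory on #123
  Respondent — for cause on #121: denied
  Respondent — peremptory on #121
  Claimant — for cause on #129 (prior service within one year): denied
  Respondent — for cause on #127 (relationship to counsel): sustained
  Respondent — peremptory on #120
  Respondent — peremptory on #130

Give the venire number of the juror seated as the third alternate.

126

Removed: #113, #120, #121, #123, #124, #127, #128, #130, #136. (#129 stays — for-cause denied.)
Seating in order: seats 1–6 → #114, #115, #116, #117, #118, #119; alternates → #122, #125, #126, #129.
So alternate 3 is #126.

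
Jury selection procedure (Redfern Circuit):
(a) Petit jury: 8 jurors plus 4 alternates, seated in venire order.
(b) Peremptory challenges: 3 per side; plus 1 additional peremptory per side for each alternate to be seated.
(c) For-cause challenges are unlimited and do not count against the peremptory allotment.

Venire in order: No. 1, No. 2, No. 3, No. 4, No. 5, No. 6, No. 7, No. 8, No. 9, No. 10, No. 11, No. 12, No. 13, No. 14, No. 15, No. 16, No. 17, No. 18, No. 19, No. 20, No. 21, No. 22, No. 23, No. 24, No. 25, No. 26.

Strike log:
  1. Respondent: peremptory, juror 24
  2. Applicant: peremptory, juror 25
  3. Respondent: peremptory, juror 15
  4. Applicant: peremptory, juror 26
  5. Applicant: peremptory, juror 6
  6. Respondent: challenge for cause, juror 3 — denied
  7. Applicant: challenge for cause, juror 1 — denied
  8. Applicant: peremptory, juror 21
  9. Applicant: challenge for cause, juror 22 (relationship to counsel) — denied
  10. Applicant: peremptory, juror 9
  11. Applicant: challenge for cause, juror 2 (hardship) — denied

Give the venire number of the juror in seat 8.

Removed: #6, #9, #15, #21, #24, #25, #26. (#1, #2, #3, #22 stay — for-cause denied.)
Seating in order: seats 1–8 → #1, #2, #3, #4, #5, #7, #8, #10; alternates → #11, #12, #13, #14.
So seat 8 is #10.

10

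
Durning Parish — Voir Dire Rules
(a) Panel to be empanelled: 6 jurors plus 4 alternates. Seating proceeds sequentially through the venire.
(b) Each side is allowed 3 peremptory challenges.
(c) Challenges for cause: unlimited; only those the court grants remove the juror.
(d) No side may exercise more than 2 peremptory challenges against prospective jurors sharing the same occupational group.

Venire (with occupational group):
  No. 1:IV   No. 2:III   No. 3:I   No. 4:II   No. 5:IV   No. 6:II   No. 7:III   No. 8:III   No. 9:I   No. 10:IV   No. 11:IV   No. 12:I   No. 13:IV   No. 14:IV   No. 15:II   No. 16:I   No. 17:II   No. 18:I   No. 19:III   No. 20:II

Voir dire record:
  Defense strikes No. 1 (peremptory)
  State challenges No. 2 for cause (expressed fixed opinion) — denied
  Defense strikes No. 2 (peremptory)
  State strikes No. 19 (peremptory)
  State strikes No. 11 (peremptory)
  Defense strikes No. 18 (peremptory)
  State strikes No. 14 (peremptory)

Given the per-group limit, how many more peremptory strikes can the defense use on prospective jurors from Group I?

0

Defense peremptories so far: #1, #2, #18 — 3 of 3 used, 0 left overall.
Against Group I: #18 — 1 used; per-group cap 2 leaves 1.
Binding limit: min(0, 1) = 0.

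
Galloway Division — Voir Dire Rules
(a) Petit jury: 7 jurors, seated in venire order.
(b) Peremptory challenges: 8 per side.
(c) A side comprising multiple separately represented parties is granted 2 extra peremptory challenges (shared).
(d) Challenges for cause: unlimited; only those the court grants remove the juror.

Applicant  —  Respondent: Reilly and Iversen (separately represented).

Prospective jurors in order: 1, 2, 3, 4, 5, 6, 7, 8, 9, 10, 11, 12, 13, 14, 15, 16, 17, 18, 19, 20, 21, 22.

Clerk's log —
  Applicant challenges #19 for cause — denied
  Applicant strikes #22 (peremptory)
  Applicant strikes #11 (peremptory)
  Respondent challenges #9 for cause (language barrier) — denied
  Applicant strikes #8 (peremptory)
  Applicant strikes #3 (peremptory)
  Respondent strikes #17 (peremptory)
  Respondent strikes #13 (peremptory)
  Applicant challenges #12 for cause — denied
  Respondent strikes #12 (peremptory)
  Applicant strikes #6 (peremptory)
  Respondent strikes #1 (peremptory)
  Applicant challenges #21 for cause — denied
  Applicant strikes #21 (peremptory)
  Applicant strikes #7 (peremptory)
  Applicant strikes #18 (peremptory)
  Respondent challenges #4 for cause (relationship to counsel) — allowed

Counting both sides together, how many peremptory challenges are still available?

Applicant allotment: 8. Respondent allotment: 8 base + 2 multi-party = 10.
Applicant peremptories used: #22, #11, #8, #3, #6, #21, #7, #18 — 8 (for-cause on #19, #12, #21 don't count).
Respondent peremptories used: #17, #13, #12, #1 — 4 (for-cause on #9, #4 don't count).
Remaining: (8 − 8) + (10 − 4) = 6.

6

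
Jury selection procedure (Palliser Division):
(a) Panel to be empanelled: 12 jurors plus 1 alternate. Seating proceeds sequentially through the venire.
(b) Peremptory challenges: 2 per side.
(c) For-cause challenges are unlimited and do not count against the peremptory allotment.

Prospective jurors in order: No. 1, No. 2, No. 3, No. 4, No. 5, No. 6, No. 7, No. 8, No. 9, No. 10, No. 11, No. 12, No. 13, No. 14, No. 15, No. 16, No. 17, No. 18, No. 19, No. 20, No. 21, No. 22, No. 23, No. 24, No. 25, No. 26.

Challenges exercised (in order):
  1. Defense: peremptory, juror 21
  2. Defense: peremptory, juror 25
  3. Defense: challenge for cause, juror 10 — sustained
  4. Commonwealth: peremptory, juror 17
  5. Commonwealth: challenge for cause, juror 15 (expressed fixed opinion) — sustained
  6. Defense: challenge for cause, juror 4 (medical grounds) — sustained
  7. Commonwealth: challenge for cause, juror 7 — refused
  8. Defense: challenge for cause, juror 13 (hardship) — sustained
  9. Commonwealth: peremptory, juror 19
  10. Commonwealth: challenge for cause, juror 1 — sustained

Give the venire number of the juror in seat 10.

Removed: #1, #4, #10, #13, #15, #17, #19, #21, #25. (#7 stays — for-cause denied.)
Filling seats in venire order through position 10: #2, #3, #5, #6, #7, #8, #9, #11, #12, #14.
So seat 10 is #14.

14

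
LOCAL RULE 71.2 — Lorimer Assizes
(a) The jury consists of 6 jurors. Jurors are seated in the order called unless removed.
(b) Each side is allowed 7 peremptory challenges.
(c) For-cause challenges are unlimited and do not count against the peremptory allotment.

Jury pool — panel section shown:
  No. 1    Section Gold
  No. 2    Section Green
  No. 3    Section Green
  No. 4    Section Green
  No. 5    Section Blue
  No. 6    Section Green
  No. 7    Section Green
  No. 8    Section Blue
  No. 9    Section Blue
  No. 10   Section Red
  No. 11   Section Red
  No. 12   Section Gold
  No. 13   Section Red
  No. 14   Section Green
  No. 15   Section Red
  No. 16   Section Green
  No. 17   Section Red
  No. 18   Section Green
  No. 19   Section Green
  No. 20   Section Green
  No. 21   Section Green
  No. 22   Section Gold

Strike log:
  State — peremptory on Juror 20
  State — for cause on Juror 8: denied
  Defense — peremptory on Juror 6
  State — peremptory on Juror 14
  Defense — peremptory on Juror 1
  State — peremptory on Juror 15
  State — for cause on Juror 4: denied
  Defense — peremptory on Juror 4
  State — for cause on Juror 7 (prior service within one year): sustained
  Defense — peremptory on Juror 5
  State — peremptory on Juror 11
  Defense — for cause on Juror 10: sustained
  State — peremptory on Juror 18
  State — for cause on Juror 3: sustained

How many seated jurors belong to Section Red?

Removed: #1, #3, #4, #5, #6, #7, #10, #11, #14, #15, #18, #20.
Seated jurors 1–6: #2, #8, #9, #12, #13, #16.
Of those, in Section Red: #13 → 1.

1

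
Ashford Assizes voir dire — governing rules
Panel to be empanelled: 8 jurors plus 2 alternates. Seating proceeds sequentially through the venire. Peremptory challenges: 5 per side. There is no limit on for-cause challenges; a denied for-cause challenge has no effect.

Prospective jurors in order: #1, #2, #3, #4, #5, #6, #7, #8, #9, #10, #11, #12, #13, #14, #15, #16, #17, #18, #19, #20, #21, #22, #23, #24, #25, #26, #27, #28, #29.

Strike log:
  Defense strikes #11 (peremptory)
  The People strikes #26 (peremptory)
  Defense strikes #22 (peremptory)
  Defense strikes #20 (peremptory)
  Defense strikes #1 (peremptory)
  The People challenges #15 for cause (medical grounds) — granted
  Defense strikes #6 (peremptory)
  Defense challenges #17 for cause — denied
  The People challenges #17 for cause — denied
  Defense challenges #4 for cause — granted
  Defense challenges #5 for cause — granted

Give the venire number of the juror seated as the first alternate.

14

Removed: #1, #4, #5, #6, #11, #15, #20, #22, #26. (#17 stays — for-cause denied.)
Filling seats in venire order through position 9: #2, #3, #7, #8, #9, #10, #12, #13, #14.
So alternate 1 is #14.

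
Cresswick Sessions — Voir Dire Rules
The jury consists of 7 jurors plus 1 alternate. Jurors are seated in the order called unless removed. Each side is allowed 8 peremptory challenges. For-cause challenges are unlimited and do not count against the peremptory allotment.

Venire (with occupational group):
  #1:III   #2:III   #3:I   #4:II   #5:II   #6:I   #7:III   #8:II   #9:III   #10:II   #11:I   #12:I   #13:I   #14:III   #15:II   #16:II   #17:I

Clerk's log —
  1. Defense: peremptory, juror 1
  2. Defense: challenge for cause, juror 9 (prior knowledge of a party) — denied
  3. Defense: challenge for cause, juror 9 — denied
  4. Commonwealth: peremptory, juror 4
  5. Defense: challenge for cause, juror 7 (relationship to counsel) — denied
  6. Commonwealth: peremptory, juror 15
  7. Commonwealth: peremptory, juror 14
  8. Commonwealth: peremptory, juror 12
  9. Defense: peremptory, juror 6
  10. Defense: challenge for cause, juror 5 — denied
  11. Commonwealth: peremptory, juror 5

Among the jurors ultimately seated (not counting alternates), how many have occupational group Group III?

Removed: #1, #4, #5, #6, #12, #14, #15.
Seated jurors 1–7: #2, #3, #7, #8, #9, #10, #11 (alternates #13 not counted).
Of those, in Group III: #2, #7, #9 → 3.

3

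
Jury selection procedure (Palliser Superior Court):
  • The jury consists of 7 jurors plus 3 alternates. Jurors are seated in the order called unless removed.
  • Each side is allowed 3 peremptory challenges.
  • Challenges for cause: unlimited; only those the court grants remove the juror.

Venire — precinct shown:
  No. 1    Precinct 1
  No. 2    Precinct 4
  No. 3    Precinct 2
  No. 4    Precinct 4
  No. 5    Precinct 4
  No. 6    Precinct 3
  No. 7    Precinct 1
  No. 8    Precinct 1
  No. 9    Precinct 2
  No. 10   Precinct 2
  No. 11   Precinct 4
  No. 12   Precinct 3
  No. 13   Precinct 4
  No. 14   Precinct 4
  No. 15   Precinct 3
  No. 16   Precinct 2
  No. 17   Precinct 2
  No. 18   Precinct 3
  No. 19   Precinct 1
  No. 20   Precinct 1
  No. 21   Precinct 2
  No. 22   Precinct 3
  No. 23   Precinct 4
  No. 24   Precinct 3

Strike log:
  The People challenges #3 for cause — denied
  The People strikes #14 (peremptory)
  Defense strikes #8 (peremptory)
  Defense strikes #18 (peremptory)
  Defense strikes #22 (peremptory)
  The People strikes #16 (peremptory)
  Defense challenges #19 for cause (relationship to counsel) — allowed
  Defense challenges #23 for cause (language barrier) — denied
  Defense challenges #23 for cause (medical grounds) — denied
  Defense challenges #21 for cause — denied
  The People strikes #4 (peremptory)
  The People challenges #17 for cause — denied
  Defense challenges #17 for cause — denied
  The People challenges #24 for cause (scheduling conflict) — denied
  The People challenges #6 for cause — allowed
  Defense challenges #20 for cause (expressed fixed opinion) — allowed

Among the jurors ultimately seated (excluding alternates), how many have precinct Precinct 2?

Removed: #4, #6, #8, #14, #16, #18, #19, #20, #22.
Seated jurors 1–7: #1, #2, #3, #5, #7, #9, #10 (alternates #11, #12, #13 not counted).
Of those, in Precinct 2: #3, #9, #10 → 3.

3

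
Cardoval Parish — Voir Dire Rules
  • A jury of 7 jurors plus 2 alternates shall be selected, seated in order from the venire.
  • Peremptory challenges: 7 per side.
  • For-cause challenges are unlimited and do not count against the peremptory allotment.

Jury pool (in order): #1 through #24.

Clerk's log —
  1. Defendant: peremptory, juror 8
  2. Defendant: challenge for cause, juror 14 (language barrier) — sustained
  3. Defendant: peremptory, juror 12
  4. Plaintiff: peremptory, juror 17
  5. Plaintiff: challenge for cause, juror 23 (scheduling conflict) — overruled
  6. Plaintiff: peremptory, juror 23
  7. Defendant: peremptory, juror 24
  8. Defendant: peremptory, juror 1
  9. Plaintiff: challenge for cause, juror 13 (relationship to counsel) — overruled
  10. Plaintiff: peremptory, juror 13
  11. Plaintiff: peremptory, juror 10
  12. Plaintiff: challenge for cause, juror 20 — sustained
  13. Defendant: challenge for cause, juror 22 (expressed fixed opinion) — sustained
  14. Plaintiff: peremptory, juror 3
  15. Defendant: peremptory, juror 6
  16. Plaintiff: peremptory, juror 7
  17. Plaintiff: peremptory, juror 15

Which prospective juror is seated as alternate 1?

19

Removed: #1, #3, #6, #7, #8, #10, #12, #13, #14, #15, #17, #20, #22, #23, #24.
Seating in order: seats 1–7 → #2, #4, #5, #9, #11, #16, #18; alternates → #19, #21.
So alternate 1 is #19.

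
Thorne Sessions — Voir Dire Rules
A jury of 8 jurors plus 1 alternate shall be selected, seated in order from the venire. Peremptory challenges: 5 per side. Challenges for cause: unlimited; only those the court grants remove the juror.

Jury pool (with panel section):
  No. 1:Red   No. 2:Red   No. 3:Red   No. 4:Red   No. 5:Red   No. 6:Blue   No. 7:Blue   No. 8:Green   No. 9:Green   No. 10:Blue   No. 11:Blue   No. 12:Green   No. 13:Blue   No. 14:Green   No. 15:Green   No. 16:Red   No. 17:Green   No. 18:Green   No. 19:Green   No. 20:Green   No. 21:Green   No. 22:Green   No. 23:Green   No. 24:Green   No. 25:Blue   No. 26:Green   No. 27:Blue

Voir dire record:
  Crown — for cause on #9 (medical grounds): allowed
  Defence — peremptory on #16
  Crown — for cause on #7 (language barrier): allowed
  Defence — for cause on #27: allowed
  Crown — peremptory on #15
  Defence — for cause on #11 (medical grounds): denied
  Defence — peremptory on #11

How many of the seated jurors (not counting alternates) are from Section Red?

Removed: #7, #9, #11, #15, #16, #27.
Seated jurors 1–8: #1, #2, #3, #4, #5, #6, #8, #10 (alternates #12 not counted).
Of those, in Section Red: #1, #2, #3, #4, #5 → 5.

5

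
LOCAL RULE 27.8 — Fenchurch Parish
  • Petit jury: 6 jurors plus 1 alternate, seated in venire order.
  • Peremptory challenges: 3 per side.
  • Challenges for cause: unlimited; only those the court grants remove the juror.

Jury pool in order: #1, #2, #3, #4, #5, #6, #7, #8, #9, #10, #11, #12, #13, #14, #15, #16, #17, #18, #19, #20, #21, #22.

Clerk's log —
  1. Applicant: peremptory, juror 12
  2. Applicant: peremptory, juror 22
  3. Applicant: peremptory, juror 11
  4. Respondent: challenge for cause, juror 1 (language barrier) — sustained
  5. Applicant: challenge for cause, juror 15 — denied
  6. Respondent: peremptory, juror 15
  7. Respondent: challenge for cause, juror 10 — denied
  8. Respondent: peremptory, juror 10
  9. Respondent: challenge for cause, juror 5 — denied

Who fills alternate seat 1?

Removed: #1, #10, #11, #12, #15, #22. (#5 stays — for-cause denied.)
Seating in order: seats 1–6 → #2, #3, #4, #5, #6, #7; alternates → #8.
So alternate 1 is #8.

8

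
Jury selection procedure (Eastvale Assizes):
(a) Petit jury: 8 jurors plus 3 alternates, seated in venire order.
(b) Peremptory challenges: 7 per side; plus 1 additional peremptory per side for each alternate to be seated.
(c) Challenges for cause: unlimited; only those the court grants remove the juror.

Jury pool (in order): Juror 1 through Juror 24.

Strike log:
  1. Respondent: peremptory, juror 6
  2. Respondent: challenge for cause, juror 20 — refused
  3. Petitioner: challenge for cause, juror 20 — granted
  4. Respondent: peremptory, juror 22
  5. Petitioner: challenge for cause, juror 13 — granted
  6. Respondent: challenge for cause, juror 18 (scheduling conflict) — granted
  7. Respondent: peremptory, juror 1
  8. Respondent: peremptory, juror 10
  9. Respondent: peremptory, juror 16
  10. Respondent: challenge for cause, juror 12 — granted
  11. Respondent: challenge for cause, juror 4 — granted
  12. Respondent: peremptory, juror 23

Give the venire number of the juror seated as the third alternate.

Removed: #1, #4, #6, #10, #12, #13, #16, #18, #20, #22, #23.
Seating in order: seats 1–8 → #2, #3, #5, #7, #8, #9, #11, #14; alternates → #15, #17, #19.
So alternate 3 is #19.

19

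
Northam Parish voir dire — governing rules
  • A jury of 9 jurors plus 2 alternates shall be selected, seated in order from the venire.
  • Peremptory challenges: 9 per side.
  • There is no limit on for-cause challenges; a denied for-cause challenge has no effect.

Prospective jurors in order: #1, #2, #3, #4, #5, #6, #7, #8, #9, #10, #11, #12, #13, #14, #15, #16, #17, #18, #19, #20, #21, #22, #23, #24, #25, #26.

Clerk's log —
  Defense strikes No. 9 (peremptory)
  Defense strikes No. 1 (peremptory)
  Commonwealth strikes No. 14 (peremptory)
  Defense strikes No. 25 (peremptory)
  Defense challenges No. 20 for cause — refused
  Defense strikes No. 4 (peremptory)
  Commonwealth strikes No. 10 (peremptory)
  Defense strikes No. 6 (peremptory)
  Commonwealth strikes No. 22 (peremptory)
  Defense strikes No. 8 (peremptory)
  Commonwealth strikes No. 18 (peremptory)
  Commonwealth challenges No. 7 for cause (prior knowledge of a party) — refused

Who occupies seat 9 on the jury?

16

Removed: #1, #4, #6, #8, #9, #10, #14, #18, #22, #25. (#7, #20 stay — for-cause denied.)
Seating in order: seats 1–9 → #2, #3, #5, #7, #11, #12, #13, #15, #16; alternates → #17, #19.
So seat 9 is #16.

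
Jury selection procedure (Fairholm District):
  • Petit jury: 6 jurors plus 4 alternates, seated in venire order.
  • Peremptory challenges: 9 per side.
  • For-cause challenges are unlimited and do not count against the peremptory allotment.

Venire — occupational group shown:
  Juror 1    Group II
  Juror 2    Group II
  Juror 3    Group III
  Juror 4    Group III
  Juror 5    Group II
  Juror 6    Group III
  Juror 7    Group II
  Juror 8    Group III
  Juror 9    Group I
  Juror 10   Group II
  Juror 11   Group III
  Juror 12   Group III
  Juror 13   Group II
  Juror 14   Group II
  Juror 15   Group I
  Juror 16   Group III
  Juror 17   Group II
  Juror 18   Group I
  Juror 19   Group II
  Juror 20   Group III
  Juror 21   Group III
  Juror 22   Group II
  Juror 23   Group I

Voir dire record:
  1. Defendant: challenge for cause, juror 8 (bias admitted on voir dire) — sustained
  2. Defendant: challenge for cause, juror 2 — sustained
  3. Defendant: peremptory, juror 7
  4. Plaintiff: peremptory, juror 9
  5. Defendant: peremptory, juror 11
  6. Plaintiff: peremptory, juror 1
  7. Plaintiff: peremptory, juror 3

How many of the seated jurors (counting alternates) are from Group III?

4

Removed: #1, #2, #3, #7, #8, #9, #11.
Seated (10 incl. alternates): #4, #5, #6, #10, #12, #13, #14, #15, #16, #17.
Of those, in Group III: #4, #6, #12, #16 → 4.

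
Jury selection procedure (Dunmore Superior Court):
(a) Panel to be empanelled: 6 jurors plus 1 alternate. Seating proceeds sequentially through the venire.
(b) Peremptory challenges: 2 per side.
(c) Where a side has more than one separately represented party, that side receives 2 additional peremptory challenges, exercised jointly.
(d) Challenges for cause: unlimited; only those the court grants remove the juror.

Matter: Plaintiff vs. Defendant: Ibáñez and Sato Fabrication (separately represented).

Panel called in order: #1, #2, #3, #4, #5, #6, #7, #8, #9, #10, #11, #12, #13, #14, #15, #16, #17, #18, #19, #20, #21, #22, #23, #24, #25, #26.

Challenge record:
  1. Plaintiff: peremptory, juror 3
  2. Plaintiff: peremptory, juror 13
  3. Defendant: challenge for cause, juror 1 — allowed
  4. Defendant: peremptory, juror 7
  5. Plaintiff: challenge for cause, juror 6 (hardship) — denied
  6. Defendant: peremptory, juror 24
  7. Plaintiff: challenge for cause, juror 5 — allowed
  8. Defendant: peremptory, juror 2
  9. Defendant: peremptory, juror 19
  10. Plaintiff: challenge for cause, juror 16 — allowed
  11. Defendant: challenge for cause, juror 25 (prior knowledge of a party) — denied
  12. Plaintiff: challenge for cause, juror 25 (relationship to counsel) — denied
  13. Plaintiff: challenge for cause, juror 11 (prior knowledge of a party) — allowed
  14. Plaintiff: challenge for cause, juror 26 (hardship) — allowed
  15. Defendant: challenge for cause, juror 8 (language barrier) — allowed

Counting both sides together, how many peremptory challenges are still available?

Plaintiff allotment: 2. Defendant allotment: 2 base + 2 multi-party = 4.
Plaintiff peremptories used: #3, #13 — 2 (for-cause on #6, #5, #16, #25, #11, #26 don't count).
Defendant peremptories used: #7, #24, #2, #19 — 4 (for-cause on #1, #25, #8 don't count).
Remaining: (2 − 2) + (4 − 4) = 0.

0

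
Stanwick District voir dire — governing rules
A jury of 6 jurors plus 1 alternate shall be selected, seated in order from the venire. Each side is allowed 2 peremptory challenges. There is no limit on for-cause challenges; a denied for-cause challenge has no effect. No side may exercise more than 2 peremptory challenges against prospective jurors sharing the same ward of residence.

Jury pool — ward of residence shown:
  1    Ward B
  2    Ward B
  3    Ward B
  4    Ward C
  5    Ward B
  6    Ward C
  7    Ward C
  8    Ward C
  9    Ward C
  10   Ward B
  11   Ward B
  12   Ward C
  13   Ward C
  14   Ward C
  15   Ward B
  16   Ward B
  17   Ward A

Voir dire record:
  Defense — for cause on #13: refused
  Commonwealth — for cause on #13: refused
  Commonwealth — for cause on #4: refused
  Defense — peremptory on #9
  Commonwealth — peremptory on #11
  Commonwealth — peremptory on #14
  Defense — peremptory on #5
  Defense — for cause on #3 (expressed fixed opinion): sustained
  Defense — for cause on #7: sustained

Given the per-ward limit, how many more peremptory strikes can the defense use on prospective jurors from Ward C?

0

Defense peremptories so far: #9, #5 — 2 of 2 used, 0 left overall.
Against Ward C: #9 — 1 used; per-ward cap 2 leaves 1.
Binding limit: min(0, 1) = 0.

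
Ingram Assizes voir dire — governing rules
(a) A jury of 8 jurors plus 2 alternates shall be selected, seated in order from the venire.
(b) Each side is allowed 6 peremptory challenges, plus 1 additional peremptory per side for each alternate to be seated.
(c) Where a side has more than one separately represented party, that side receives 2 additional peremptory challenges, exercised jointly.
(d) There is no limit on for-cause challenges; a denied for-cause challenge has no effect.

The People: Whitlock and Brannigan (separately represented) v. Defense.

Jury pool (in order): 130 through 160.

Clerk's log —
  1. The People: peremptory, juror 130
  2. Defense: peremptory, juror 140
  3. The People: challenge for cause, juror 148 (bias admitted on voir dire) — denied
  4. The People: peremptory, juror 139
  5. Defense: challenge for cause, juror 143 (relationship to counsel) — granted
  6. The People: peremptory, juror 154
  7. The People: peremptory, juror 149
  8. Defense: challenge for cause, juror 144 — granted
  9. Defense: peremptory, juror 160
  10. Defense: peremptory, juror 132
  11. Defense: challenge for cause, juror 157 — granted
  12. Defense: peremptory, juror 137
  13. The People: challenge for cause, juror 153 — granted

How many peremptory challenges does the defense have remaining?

4

Defense allotment: 6 base + 1 × 2 alternates = 8.
Defense peremptories used: #140, #160, #132, #137 — 4 (for-cause on #143, #144, #157 don't count).
Remaining: 8 − 4 = 4.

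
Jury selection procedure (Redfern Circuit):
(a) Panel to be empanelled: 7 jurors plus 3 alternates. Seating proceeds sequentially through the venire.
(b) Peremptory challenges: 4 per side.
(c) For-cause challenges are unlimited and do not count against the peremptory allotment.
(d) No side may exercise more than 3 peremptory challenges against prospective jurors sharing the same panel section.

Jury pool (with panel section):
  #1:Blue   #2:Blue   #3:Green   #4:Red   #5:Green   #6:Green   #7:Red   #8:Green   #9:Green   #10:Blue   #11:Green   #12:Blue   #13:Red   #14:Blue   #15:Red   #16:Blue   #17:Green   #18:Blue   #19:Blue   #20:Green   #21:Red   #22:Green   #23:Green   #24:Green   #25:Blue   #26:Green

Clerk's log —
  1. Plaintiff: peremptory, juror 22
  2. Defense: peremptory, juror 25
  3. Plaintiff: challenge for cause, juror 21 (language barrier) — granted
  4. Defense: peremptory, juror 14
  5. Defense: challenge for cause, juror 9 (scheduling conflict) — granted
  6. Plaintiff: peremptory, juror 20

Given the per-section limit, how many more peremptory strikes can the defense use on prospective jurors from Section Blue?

Defense peremptories so far: #25, #14 — 2 of 4 used, 2 left overall.
Against Section Blue: #25, #14 — 2 used; per-section cap 3 leaves 1.
Binding limit: min(2, 1) = 1.

1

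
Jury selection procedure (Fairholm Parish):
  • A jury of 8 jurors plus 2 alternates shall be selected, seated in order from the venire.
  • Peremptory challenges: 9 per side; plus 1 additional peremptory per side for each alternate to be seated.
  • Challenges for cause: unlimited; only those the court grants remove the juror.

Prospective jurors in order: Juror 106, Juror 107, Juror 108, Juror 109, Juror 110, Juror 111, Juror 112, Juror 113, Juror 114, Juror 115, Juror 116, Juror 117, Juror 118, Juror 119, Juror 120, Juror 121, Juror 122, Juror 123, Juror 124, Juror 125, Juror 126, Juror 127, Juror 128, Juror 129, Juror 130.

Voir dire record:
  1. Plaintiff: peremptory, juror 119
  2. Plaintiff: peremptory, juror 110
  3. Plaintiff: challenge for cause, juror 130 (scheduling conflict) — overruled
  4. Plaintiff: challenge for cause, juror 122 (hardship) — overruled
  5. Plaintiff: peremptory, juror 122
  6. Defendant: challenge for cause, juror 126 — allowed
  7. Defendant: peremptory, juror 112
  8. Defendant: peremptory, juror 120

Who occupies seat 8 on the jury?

115

Removed: #110, #112, #119, #120, #122, #126. (#130 stays — for-cause denied.)
Seating in order: seats 1–8 → #106, #107, #108, #109, #111, #113, #114, #115; alternates → #116, #117.
So seat 8 is #115.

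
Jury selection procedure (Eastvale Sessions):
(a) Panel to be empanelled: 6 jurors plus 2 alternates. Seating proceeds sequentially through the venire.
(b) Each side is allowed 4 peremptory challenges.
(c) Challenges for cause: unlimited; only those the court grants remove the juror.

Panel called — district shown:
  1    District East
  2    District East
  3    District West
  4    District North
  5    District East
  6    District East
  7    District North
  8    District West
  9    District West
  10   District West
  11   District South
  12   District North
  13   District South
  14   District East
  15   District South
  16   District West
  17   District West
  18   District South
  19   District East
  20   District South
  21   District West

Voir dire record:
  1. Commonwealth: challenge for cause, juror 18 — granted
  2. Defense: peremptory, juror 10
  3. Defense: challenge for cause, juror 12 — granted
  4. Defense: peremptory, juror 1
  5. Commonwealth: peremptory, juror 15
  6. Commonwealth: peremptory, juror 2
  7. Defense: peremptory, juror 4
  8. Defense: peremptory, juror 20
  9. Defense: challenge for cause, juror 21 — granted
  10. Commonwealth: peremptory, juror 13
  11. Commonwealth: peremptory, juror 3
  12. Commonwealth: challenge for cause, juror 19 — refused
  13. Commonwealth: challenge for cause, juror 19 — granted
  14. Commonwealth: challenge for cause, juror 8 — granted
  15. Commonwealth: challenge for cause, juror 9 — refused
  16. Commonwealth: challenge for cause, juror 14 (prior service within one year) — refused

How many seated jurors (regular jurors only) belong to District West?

Removed: #1, #2, #3, #4, #8, #10, #12, #13, #15, #18, #19, #20, #21.
Seated jurors 1–6: #5, #6, #7, #9, #11, #14 (alternates #16, #17 not counted).
Of those, in District West: #9 → 1.

1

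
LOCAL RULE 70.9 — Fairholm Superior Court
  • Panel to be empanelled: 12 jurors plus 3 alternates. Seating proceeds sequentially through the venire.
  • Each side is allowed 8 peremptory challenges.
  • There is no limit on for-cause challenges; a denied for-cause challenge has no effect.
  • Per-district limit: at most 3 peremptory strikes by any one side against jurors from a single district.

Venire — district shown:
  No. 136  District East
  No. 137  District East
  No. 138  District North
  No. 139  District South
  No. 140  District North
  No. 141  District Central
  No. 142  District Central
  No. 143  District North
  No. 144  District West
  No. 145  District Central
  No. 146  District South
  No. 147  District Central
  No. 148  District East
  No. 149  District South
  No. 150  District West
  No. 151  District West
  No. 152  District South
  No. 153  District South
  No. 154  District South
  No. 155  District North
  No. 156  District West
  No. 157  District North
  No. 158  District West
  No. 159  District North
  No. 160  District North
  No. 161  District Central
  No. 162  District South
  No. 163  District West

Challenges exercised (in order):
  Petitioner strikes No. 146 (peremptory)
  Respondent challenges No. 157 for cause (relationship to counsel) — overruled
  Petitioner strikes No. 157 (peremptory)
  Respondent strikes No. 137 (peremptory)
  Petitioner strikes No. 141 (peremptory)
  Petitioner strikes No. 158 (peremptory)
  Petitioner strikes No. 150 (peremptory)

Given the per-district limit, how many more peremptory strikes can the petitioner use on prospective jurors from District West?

Petitioner peremptories so far: #146, #157, #141, #158, #150 — 5 of 8 used, 3 left overall.
Against District West: #158, #150 — 2 used; per-district cap 3 leaves 1.
Binding limit: min(3, 1) = 1.

1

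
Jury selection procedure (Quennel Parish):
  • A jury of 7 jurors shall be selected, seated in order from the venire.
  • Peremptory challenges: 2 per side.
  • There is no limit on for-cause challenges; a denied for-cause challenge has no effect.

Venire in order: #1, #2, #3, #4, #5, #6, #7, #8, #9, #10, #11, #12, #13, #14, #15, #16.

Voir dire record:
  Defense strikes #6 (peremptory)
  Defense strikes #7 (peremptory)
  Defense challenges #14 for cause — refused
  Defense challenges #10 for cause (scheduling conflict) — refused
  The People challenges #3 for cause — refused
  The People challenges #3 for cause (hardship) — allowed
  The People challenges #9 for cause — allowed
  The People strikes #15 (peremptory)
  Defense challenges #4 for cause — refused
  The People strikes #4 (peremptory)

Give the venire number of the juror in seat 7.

12

Removed: #3, #4, #6, #7, #9, #15. (#10, #14 stay — for-cause denied.)
Filling seats in venire order through position 7: #1, #2, #5, #8, #10, #11, #12.
So seat 7 is #12.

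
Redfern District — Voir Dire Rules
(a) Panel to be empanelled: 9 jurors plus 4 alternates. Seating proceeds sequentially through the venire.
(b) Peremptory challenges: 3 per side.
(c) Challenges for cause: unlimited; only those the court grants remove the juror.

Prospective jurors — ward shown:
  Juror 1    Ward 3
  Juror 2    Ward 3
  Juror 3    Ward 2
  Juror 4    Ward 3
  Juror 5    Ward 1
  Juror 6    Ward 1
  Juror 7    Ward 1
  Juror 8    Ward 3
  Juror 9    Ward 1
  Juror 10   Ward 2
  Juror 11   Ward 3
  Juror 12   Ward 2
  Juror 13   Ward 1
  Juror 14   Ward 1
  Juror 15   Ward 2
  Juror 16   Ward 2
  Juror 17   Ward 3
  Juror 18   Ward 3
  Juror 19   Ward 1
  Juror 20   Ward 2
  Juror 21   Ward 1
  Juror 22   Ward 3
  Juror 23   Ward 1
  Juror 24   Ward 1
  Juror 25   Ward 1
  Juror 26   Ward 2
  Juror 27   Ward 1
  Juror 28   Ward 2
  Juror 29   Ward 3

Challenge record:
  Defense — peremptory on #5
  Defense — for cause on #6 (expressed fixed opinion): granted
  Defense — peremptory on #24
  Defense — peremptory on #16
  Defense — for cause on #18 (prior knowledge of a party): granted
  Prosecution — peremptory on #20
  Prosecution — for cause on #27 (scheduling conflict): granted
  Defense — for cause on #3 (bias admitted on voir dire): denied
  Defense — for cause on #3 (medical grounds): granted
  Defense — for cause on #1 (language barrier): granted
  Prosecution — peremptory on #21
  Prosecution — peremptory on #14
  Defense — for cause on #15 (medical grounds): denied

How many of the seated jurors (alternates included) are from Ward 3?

Removed: #1, #3, #5, #6, #14, #16, #18, #20, #21, #24, #27.
Seated (13 incl. alternates): #2, #4, #7, #8, #9, #10, #11, #12, #13, #15, #17, #19, #22.
Of those, in Ward 3: #2, #4, #8, #11, #17, #22 → 6.

6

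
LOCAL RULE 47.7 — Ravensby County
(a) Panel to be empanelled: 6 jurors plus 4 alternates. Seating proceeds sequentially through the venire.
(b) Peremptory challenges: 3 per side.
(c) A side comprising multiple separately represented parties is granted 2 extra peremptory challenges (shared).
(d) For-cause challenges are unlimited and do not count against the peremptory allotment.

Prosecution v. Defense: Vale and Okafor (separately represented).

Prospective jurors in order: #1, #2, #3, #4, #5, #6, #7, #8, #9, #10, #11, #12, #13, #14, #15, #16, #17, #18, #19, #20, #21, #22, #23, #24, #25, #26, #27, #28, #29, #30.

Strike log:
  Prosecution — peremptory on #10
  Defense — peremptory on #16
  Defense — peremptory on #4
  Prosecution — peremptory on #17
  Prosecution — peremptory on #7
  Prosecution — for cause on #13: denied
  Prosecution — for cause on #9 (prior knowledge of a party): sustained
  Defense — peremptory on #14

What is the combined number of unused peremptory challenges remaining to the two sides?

Prosecution allotment: 3. Defense allotment: 3 base + 2 multi-party = 5.
Prosecution peremptories used: #10, #17, #7 — 3 (for-cause on #13, #9 don't count).
Defense peremptories used: #16, #4, #14 — 3.
Remaining: (3 − 3) + (5 − 3) = 2.

2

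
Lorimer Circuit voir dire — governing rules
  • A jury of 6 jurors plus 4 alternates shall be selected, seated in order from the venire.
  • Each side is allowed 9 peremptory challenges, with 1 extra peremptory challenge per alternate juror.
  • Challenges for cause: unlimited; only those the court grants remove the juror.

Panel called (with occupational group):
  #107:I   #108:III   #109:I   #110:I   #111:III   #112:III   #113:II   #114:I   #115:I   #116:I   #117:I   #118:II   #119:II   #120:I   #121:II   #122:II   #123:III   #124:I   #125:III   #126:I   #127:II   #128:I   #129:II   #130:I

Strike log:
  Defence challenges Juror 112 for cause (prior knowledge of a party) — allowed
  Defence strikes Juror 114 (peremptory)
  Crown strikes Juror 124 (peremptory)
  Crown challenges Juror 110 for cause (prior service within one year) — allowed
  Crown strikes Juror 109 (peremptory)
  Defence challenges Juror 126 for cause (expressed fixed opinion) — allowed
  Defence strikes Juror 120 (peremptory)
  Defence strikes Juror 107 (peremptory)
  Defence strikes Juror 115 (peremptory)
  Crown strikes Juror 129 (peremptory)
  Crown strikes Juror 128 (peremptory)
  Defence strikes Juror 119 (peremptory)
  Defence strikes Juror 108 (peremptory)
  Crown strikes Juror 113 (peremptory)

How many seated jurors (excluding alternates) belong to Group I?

2

Removed: #107, #108, #109, #110, #112, #113, #114, #115, #119, #120, #124, #126, #128, #129.
Seated jurors 1–6: #111, #116, #117, #118, #121, #122 (alternates #123, #125, #127, #130 not counted).
Of those, in Group I: #116, #117 → 2.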